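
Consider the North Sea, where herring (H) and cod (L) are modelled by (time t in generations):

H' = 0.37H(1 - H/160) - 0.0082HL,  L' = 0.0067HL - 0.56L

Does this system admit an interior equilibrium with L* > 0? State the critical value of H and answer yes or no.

The predator equation gives dL/dt > 0 only when H > 0.56/0.0067 = 83.6.
Without the predator, H → K = 160. Since 160 > 83.6, the predator can invade and persist.

Threshold H = 83.6; K > 83.6, so yes, the predator persists.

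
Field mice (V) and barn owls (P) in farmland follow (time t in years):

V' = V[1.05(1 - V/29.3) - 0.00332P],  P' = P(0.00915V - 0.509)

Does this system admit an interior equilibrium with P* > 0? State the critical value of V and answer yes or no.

The predator equation gives dP/dt > 0 only when V > 0.509/0.00915 = 55.6.
Without the predator, V → K = 29.3. Since 29.3 < 55.6, the predator cannot invade.

Threshold V = 55.6; K < 55.6, so no, the predator goes extinct.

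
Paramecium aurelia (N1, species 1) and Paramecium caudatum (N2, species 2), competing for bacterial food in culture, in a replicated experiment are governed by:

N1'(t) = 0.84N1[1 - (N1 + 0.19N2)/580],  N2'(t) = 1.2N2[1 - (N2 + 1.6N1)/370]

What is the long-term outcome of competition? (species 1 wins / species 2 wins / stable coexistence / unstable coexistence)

species 1 excludes species 2

Compare the nullcline intercepts: K1/α12 = 580/0.19 = 3050 > K2 = 370; K2/α21 = 370/1.6 = 231 < K1 = 580.
Since the inequalities point opposite ways, species 1 can invade but species 2 cannot.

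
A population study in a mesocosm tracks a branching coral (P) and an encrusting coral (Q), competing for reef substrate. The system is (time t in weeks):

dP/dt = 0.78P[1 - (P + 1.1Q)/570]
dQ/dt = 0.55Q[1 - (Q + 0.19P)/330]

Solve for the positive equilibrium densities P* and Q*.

Setting both brackets to zero gives the nullclines P + 1.1Q = 570 and 0.19P + Q = 330.
Substituting Q = 330 - 0.19P into the first: P(1 - 1.1·0.19) = 570 - 1.1·330.
So P* = 207/0.791 = 262, and then Q* = 330 - 0.19·262 = 280.

P* ≈ 262, Q* ≈ 280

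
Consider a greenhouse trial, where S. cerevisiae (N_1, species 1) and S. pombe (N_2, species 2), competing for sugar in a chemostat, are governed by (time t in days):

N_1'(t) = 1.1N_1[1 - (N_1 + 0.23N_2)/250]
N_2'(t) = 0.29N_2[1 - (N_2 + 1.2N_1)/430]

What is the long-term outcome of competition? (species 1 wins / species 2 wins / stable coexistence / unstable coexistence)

stable coexistence

Compare the nullcline intercepts: K1/α12 = 250/0.23 = 1090 > K2 = 430; K2/α21 = 430/1.2 = 358 > K1 = 250.
Since both inequalities hold, each species can invade when rare, so the interior equilibrium is stable.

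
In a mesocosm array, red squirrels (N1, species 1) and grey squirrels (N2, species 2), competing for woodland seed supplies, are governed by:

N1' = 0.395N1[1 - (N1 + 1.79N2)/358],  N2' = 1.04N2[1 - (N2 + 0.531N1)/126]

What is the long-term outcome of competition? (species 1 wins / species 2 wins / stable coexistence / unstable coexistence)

species 1 excludes species 2

Compare the nullcline intercepts: K1/α12 = 358/1.79 = 200 > K2 = 126; K2/α21 = 126/0.531 = 237 < K1 = 358.
Since the inequalities point opposite ways, species 1 can invade but species 2 cannot.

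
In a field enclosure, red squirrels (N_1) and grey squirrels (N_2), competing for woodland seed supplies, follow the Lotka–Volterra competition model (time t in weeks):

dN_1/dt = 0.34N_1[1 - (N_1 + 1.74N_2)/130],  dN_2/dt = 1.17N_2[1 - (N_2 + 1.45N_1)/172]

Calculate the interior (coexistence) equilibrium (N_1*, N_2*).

N_1* ≈ 111, N_2* ≈ 10.8

Setting both brackets to zero gives the nullclines N_1 + 1.74N_2 = 130 and 1.45N_1 + N_2 = 172.
Substituting N_2 = 172 - 1.45N_1 into the first: N_1(1 - 1.74·1.45) = 130 - 1.74·172.
So N_1* = -169/-1.52 = 111, and then N_2* = 172 - 1.45·111 = 10.8.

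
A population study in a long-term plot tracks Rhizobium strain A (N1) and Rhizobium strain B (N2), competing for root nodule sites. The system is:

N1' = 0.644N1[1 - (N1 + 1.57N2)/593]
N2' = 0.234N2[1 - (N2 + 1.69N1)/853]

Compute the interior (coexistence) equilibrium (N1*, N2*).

Setting both brackets to zero gives the nullclines N1 + 1.57N2 = 593 and 1.69N1 + N2 = 853.
Substituting N2 = 853 - 1.69N1 into the first: N1(1 - 1.57·1.69) = 593 - 1.57·853.
So N1* = -746/-1.65 = 451, and then N2* = 853 - 1.69·451 = 90.2.

N1* ≈ 451, N2* ≈ 90.2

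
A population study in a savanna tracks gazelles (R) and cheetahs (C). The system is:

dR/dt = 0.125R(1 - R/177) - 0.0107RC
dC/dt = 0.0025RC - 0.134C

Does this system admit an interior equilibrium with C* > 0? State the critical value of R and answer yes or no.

Threshold R = 53.6; K > 53.6, so yes, the predator persists.

The predator equation gives dC/dt > 0 only when R > 0.134/0.0025 = 53.6.
Without the predator, R → K = 177. Since 177 > 53.6, the predator can invade and persist.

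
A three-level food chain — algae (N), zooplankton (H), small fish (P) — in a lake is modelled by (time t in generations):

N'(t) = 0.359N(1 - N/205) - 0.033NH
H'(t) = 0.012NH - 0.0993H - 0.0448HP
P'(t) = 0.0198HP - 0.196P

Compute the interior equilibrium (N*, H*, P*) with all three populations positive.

N* ≈ 18.5, H* ≈ 9.9, P* ≈ 2.73

From dP/dt = 0: 0.0198H* = 0.196, so H* = 9.9.
From dN/dt = 0: 0.359(1 - N*/205) = 0.033·9.9, giving N* = 205·(1 - 0.91) = 18.5.
From dH/dt = 0: 0.012·18.5 - 0.0993 = 0.0448P*, so P* = 0.122/0.0448 = 2.73.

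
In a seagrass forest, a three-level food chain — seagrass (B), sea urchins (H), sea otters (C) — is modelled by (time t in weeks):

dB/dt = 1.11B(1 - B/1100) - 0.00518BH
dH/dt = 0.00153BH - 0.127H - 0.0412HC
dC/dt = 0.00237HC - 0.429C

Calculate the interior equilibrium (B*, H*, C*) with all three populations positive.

From dC/dt = 0: 0.00237H* = 0.429, so H* = 181.
From dB/dt = 0: 1.11(1 - B*/1100) = 0.00518·181, giving B* = 1100·(1 - 0.845) = 171.
From dH/dt = 0: 0.00153·171 - 0.127 = 0.0412C*, so C* = 0.134/0.0412 = 3.26.

B* ≈ 171, H* ≈ 181, C* ≈ 3.26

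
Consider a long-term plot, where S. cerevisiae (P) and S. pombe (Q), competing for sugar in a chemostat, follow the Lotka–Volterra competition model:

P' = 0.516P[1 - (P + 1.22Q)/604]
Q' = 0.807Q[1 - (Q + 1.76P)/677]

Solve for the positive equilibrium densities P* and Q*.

P* ≈ 193, Q* ≈ 337

Setting both brackets to zero gives the nullclines P + 1.22Q = 604 and 1.76P + Q = 677.
Substituting Q = 677 - 1.76P into the first: P(1 - 1.22·1.76) = 604 - 1.22·677.
So P* = -222/-1.15 = 193, and then Q* = 677 - 1.76·193 = 337.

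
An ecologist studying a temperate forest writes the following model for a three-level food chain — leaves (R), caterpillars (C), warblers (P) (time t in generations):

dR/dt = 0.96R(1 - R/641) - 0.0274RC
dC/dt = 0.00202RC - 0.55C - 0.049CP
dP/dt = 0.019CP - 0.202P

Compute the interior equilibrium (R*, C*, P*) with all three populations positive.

From dP/dt = 0: 0.019C* = 0.202, so C* = 10.6.
From dR/dt = 0: 0.96(1 - R*/641) = 0.0274·10.6, giving R* = 641·(1 - 0.303) = 446.
From dC/dt = 0: 0.00202·446 - 0.55 = 0.049P*, so P* = 0.352/0.049 = 7.18.

R* ≈ 446, C* ≈ 10.6, P* ≈ 7.18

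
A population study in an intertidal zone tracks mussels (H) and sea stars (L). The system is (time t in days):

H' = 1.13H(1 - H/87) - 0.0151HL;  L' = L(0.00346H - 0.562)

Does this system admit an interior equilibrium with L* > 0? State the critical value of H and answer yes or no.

The predator equation gives dL/dt > 0 only when H > 0.562/0.00346 = 162.
Without the predator, H → K = 87. Since 87 < 162, the predator cannot invade.

Threshold H = 162; K < 162, so no, the predator goes extinct.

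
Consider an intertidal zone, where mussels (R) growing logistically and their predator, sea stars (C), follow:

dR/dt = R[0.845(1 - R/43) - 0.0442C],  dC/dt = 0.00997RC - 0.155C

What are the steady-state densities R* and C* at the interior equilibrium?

From dC/dt = 0 with C > 0: 0.00997R* = 0.155, so R* = 15.5.
Substitute into dR/dt = 0: 0.845(1 - 15.5/43) = 0.0442C*.
The bracket is 0.638, giving C* = 0.539/0.0442 = 12.2.

R* ≈ 15.5, C* ≈ 12.2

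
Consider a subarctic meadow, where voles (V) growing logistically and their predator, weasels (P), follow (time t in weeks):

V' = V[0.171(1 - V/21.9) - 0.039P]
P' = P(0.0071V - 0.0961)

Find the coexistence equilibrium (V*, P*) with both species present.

V* ≈ 13.5, P* ≈ 1.67

From dP/dt = 0 with P > 0: 0.0071V* = 0.0961, so V* = 13.5.
Substitute into dV/dt = 0: 0.171(1 - 13.5/21.9) = 0.039P*.
The bracket is 0.382, giving P* = 0.0653/0.039 = 1.67.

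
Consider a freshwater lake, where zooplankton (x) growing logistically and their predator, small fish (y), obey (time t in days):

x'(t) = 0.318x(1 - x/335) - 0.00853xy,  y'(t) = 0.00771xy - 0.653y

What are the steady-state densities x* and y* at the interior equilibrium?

From dy/dt = 0 with y > 0: 0.00771x* = 0.653, so x* = 84.7.
Substitute into dx/dt = 0: 0.318(1 - 84.7/335) = 0.00853y*.
The bracket is 0.747, giving y* = 0.238/0.00853 = 27.9.

x* ≈ 84.7, y* ≈ 27.9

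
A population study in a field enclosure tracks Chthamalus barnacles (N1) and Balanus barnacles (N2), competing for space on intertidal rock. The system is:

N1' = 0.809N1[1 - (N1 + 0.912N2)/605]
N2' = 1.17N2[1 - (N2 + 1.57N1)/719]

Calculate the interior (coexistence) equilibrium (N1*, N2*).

N1* ≈ 117, N2* ≈ 535

Setting both brackets to zero gives the nullclines N1 + 0.912N2 = 605 and 1.57N1 + N2 = 719.
Substituting N2 = 719 - 1.57N1 into the first: N1(1 - 0.912·1.57) = 605 - 0.912·719.
So N1* = -50.7/-0.432 = 117, and then N2* = 719 - 1.57·117 = 535.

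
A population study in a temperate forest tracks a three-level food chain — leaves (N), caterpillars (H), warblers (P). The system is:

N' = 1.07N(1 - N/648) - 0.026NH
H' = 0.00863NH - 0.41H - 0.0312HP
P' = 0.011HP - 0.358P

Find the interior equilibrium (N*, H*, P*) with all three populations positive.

N* ≈ 136, H* ≈ 32.5, P* ≈ 24.4

From dP/dt = 0: 0.011H* = 0.358, so H* = 32.5.
From dN/dt = 0: 1.07(1 - N*/648) = 0.026·32.5, giving N* = 648·(1 - 0.791) = 136.
From dH/dt = 0: 0.00863·136 - 0.41 = 0.0312P*, so P* = 0.76/0.0312 = 24.4.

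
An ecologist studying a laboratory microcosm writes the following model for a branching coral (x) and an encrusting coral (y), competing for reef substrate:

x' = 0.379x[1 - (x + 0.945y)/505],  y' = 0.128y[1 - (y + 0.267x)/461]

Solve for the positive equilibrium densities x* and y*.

x* ≈ 92.8, y* ≈ 436

Setting both brackets to zero gives the nullclines x + 0.945y = 505 and 0.267x + y = 461.
Substituting y = 461 - 0.267x into the first: x(1 - 0.945·0.267) = 505 - 0.945·461.
So x* = 69.4/0.748 = 92.8, and then y* = 461 - 0.267·92.8 = 436.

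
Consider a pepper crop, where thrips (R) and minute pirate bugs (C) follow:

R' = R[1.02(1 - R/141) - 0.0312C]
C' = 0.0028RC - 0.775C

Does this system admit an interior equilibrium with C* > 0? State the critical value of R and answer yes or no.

The predator equation gives dC/dt > 0 only when R > 0.775/0.0028 = 277.
Without the predator, R → K = 141. Since 141 < 277, the predator cannot invade.

Threshold R = 277; K < 277, so no, the predator goes extinct.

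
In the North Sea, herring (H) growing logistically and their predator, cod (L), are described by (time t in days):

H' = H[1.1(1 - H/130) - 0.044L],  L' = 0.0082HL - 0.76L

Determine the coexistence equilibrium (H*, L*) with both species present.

From dL/dt = 0 with L > 0: 0.0082H* = 0.76, so H* = 92.7.
Substitute into dH/dt = 0: 1.1(1 - 92.7/130) = 0.044L*.
The bracket is 0.287, giving L* = 0.316/0.044 = 7.18.

H* ≈ 92.7, L* ≈ 7.18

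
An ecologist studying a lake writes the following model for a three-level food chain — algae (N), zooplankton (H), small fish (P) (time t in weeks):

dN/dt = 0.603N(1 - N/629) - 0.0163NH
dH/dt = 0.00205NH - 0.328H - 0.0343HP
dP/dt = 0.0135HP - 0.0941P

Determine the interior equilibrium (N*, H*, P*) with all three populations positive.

N* ≈ 510, H* ≈ 6.97, P* ≈ 20.9

From dP/dt = 0: 0.0135H* = 0.0941, so H* = 6.97.
From dN/dt = 0: 0.603(1 - N*/629) = 0.0163·6.97, giving N* = 629·(1 - 0.188) = 510.
From dH/dt = 0: 0.00205·510 - 0.328 = 0.0343P*, so P* = 0.718/0.0343 = 20.9.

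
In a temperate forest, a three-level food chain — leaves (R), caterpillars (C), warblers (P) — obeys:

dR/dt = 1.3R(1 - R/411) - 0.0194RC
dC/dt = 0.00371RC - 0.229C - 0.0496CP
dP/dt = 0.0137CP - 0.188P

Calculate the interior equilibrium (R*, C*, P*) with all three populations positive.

R* ≈ 327, C* ≈ 13.7, P* ≈ 19.8

From dP/dt = 0: 0.0137C* = 0.188, so C* = 13.7.
From dR/dt = 0: 1.3(1 - R*/411) = 0.0194·13.7, giving R* = 411·(1 - 0.205) = 327.
From dC/dt = 0: 0.00371·327 - 0.229 = 0.0496P*, so P* = 0.984/0.0496 = 19.8.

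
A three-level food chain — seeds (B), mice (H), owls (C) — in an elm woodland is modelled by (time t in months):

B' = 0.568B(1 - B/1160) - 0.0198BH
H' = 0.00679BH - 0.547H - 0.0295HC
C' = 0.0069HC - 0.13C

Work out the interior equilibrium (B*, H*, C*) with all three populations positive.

From dC/dt = 0: 0.0069H* = 0.13, so H* = 18.8.
From dB/dt = 0: 0.568(1 - B*/1160) = 0.0198·18.8, giving B* = 1160·(1 - 0.657) = 398.
From dH/dt = 0: 0.00679·398 - 0.547 = 0.0295C*, so C* = 2.16/0.0295 = 73.1.

B* ≈ 398, H* ≈ 18.8, C* ≈ 73.1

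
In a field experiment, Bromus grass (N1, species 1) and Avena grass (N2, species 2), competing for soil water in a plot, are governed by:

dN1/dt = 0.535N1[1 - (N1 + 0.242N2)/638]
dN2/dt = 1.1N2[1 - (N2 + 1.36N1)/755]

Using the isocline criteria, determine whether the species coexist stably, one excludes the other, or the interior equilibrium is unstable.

species 1 excludes species 2

Compare the nullcline intercepts: K1/α12 = 638/0.242 = 2640 > K2 = 755; K2/α21 = 755/1.36 = 555 < K1 = 638.
Since the inequalities point opposite ways, species 1 can invade but species 2 cannot.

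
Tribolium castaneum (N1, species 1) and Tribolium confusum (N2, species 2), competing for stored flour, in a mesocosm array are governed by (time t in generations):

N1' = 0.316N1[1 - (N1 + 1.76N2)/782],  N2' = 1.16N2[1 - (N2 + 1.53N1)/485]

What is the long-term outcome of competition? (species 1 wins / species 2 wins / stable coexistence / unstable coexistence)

Compare the nullcline intercepts: K1/α12 = 782/1.76 = 444 < K2 = 485; K2/α21 = 485/1.53 = 317 < K1 = 782.
Since both are reversed, neither can invade when rare; the interior point is a saddle.

unstable coexistence (outcome depends on initial conditions)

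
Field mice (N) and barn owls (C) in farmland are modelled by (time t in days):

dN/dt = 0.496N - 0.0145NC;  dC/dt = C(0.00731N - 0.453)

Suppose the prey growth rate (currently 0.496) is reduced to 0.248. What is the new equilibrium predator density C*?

C* ≈ 17.1

At the interior fixed point, setting dN/dt = 0 with N > 0 fixes C* = (prey growth rate)/(NC coefficient) — independent of the other coefficients.
With the change, C* = 0.248/0.0145 = 17.1; it falls from 34.2.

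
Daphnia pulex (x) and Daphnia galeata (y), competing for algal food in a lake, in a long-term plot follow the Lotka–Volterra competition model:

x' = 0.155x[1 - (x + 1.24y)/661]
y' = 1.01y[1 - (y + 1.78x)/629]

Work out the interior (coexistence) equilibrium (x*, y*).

x* ≈ 98.5, y* ≈ 454

Setting both brackets to zero gives the nullclines x + 1.24y = 661 and 1.78x + y = 629.
Substituting y = 629 - 1.78x into the first: x(1 - 1.24·1.78) = 661 - 1.24·629.
So x* = -119/-1.21 = 98.5, and then y* = 629 - 1.78·98.5 = 454.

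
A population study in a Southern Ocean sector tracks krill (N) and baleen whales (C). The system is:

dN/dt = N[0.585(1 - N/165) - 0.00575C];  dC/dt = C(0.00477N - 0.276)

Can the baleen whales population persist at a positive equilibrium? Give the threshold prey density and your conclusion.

The predator equation gives dC/dt > 0 only when N > 0.276/0.00477 = 57.9.
Without the predator, N → K = 165. Since 165 > 57.9, the predator can invade and persist.

Threshold N = 57.9; K > 57.9, so yes, the predator persists.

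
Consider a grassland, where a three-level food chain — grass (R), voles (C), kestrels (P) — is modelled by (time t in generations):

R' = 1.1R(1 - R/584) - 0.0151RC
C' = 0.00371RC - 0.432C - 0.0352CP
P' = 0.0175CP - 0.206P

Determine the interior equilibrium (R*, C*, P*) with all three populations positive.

R* ≈ 490, C* ≈ 11.8, P* ≈ 39.3

From dP/dt = 0: 0.0175C* = 0.206, so C* = 11.8.
From dR/dt = 0: 1.1(1 - R*/584) = 0.0151·11.8, giving R* = 584·(1 - 0.162) = 490.
From dC/dt = 0: 0.00371·490 - 0.432 = 0.0352P*, so P* = 1.38/0.0352 = 39.3.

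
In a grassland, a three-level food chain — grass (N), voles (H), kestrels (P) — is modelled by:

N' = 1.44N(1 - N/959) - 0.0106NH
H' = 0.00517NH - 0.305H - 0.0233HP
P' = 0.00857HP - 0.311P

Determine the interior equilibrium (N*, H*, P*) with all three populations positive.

N* ≈ 703, H* ≈ 36.3, P* ≈ 143

From dP/dt = 0: 0.00857H* = 0.311, so H* = 36.3.
From dN/dt = 0: 1.44(1 - N*/959) = 0.0106·36.3, giving N* = 959·(1 - 0.267) = 703.
From dH/dt = 0: 0.00517·703 - 0.305 = 0.0233P*, so P* = 3.33/0.0233 = 143.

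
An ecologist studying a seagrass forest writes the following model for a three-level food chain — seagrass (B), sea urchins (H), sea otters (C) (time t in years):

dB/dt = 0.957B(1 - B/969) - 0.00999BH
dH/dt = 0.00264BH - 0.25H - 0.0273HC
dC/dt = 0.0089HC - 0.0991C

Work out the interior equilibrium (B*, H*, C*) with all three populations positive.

From dC/dt = 0: 0.0089H* = 0.0991, so H* = 11.1.
From dB/dt = 0: 0.957(1 - B*/969) = 0.00999·11.1, giving B* = 969·(1 - 0.116) = 856.
From dH/dt = 0: 0.00264·856 - 0.25 = 0.0273C*, so C* = 2.01/0.0273 = 73.7.

B* ≈ 856, H* ≈ 11.1, C* ≈ 73.7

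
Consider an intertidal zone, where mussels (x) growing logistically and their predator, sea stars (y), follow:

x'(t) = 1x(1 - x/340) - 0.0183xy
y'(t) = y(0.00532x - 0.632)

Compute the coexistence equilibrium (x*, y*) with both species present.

x* ≈ 119, y* ≈ 35.6

From dy/dt = 0 with y > 0: 0.00532x* = 0.632, so x* = 119.
Substitute into dx/dt = 0: 1(1 - 119/340) = 0.0183y*.
The bracket is 0.651, giving y* = 0.651/0.0183 = 35.6.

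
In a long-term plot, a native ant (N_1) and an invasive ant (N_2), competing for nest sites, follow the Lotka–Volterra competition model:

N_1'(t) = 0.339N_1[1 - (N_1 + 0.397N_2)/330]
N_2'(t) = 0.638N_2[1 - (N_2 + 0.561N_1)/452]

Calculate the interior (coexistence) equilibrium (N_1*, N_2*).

Setting both brackets to zero gives the nullclines N_1 + 0.397N_2 = 330 and 0.561N_1 + N_2 = 452.
Substituting N_2 = 452 - 0.561N_1 into the first: N_1(1 - 0.397·0.561) = 330 - 0.397·452.
So N_1* = 151/0.777 = 194, and then N_2* = 452 - 0.561·194 = 343.

N_1* ≈ 194, N_2* ≈ 343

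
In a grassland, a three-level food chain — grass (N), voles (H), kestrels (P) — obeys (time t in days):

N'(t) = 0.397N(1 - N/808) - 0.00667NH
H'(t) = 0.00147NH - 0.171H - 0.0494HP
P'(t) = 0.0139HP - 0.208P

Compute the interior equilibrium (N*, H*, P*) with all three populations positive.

From dP/dt = 0: 0.0139H* = 0.208, so H* = 15.
From dN/dt = 0: 0.397(1 - N*/808) = 0.00667·15, giving N* = 808·(1 - 0.251) = 605.
From dH/dt = 0: 0.00147·605 - 0.171 = 0.0494P*, so P* = 0.718/0.0494 = 14.5.

N* ≈ 605, H* ≈ 15, P* ≈ 14.5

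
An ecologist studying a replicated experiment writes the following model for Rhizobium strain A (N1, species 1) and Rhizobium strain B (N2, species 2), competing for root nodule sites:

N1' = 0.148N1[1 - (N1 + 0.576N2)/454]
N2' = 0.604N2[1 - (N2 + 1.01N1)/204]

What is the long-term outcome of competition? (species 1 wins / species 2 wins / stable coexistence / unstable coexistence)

species 1 excludes species 2

Compare the nullcline intercepts: K1/α12 = 454/0.576 = 788 > K2 = 204; K2/α21 = 204/1.01 = 202 < K1 = 454.
Since the inequalities point opposite ways, species 1 can invade but species 2 cannot.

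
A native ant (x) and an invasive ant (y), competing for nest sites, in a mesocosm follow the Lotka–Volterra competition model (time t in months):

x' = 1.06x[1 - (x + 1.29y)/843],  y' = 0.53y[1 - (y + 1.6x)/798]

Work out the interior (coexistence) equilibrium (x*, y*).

Setting both brackets to zero gives the nullclines x + 1.29y = 843 and 1.6x + y = 798.
Substituting y = 798 - 1.6x into the first: x(1 - 1.29·1.6) = 843 - 1.29·798.
So x* = -186/-1.06 = 175, and then y* = 798 - 1.6·175 = 518.

x* ≈ 175, y* ≈ 518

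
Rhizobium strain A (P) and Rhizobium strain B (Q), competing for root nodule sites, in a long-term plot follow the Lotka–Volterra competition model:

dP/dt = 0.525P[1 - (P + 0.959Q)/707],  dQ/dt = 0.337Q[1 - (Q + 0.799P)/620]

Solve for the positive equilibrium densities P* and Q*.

Setting both brackets to zero gives the nullclines P + 0.959Q = 707 and 0.799P + Q = 620.
Substituting Q = 620 - 0.799P into the first: P(1 - 0.959·0.799) = 707 - 0.959·620.
So P* = 112/0.234 = 481, and then Q* = 620 - 0.799·481 = 236.

P* ≈ 481, Q* ≈ 236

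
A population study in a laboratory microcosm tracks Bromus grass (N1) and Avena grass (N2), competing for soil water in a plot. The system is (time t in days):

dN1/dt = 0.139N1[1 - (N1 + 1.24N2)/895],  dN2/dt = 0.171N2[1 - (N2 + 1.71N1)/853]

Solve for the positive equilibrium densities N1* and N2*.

Setting both brackets to zero gives the nullclines N1 + 1.24N2 = 895 and 1.71N1 + N2 = 853.
Substituting N2 = 853 - 1.71N1 into the first: N1(1 - 1.24·1.71) = 895 - 1.24·853.
So N1* = -163/-1.12 = 145, and then N2* = 853 - 1.71·145 = 605.

N1* ≈ 145, N2* ≈ 605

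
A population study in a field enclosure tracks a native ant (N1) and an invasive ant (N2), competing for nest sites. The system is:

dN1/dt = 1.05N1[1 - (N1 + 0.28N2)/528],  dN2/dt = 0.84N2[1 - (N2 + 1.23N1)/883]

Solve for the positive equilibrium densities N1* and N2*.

N1* ≈ 428, N2* ≈ 356

Setting both brackets to zero gives the nullclines N1 + 0.28N2 = 528 and 1.23N1 + N2 = 883.
Substituting N2 = 883 - 1.23N1 into the first: N1(1 - 0.28·1.23) = 528 - 0.28·883.
So N1* = 281/0.656 = 428, and then N2* = 883 - 1.23·428 = 356.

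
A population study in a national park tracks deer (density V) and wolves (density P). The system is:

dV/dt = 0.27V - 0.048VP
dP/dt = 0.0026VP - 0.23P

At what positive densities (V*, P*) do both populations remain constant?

V* ≈ 88.5, P* ≈ 5.62

Set dP/dt = 0 with P > 0: 0.0026V - 0.23 = 0, so V* = 0.23/0.0026 = 88.5.
Set dV/dt = 0 with V > 0: 0.27 - 0.048P = 0, so P* = 0.27/0.048 = 5.62.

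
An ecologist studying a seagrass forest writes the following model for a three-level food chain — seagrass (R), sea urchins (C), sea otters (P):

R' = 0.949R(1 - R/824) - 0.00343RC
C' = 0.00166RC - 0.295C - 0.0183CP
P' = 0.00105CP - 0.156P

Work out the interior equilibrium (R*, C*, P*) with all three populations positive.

From dP/dt = 0: 0.00105C* = 0.156, so C* = 149.
From dR/dt = 0: 0.949(1 - R*/824) = 0.00343·149, giving R* = 824·(1 - 0.537) = 382.
From dC/dt = 0: 0.00166·382 - 0.295 = 0.0183P*, so P* = 0.338/0.0183 = 18.5.

R* ≈ 382, C* ≈ 149, P* ≈ 18.5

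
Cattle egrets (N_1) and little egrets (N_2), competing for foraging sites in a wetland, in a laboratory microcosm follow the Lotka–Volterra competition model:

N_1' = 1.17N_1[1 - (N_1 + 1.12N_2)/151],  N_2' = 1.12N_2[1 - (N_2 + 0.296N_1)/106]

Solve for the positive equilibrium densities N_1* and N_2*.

N_1* ≈ 48.3, N_2* ≈ 91.7

Setting both brackets to zero gives the nullclines N_1 + 1.12N_2 = 151 and 0.296N_1 + N_2 = 106.
Substituting N_2 = 106 - 0.296N_1 into the first: N_1(1 - 1.12·0.296) = 151 - 1.12·106.
So N_1* = 32.3/0.668 = 48.3, and then N_2* = 106 - 0.296·48.3 = 91.7.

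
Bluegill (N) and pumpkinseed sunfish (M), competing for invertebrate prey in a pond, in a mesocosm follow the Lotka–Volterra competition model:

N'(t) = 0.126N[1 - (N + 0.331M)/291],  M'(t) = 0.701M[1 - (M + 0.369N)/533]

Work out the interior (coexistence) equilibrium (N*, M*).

N* ≈ 131, M* ≈ 485

Setting both brackets to zero gives the nullclines N + 0.331M = 291 and 0.369N + M = 533.
Substituting M = 533 - 0.369N into the first: N(1 - 0.331·0.369) = 291 - 0.331·533.
So N* = 115/0.878 = 131, and then M* = 533 - 0.369·131 = 485.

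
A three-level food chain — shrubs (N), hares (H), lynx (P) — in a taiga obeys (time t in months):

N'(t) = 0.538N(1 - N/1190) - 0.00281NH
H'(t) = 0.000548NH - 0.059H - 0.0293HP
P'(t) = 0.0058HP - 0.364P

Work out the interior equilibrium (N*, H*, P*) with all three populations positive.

From dP/dt = 0: 0.0058H* = 0.364, so H* = 62.8.
From dN/dt = 0: 0.538(1 - N*/1190) = 0.00281·62.8, giving N* = 1190·(1 - 0.328) = 800.
From dH/dt = 0: 0.000548·800 - 0.059 = 0.0293P*, so P* = 0.379/0.0293 = 12.9.

N* ≈ 800, H* ≈ 62.8, P* ≈ 12.9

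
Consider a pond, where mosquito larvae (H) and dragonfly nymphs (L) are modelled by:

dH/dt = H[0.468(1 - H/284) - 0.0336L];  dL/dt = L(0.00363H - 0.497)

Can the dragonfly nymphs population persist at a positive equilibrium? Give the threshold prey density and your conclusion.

The predator equation gives dL/dt > 0 only when H > 0.497/0.00363 = 137.
Without the predator, H → K = 284. Since 284 > 137, the predator can invade and persist.

Threshold H = 137; K > 137, so yes, the predator persists.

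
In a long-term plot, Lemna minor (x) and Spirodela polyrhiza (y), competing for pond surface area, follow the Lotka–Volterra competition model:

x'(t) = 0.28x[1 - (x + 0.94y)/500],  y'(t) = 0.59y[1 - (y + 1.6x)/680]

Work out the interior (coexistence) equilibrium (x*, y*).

Setting both brackets to zero gives the nullclines x + 0.94y = 500 and 1.6x + y = 680.
Substituting y = 680 - 1.6x into the first: x(1 - 0.94·1.6) = 500 - 0.94·680.
So x* = -139/-0.504 = 276, and then y* = 680 - 1.6·276 = 238.

x* ≈ 276, y* ≈ 238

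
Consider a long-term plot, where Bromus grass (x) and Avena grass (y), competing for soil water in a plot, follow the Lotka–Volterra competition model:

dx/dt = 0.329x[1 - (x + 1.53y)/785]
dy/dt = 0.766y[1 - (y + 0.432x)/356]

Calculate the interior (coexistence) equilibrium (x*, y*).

x* ≈ 709, y* ≈ 49.8

Setting both brackets to zero gives the nullclines x + 1.53y = 785 and 0.432x + y = 356.
Substituting y = 356 - 0.432x into the first: x(1 - 1.53·0.432) = 785 - 1.53·356.
So x* = 240/0.339 = 709, and then y* = 356 - 0.432·709 = 49.8.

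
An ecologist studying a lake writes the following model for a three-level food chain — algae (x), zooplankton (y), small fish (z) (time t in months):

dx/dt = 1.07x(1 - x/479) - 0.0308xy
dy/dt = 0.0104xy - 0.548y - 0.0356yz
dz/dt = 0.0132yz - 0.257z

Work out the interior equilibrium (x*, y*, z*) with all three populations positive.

x* ≈ 211, y* ≈ 19.5, z* ≈ 46.1

From dz/dt = 0: 0.0132y* = 0.257, so y* = 19.5.
From dx/dt = 0: 1.07(1 - x*/479) = 0.0308·19.5, giving x* = 479·(1 - 0.56) = 211.
From dy/dt = 0: 0.0104·211 - 0.548 = 0.0356z*, so z* = 1.64/0.0356 = 46.1.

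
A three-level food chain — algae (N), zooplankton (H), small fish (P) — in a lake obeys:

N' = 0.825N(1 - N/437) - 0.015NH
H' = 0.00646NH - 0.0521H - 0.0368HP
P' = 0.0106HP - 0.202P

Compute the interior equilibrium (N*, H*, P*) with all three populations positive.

From dP/dt = 0: 0.0106H* = 0.202, so H* = 19.1.
From dN/dt = 0: 0.825(1 - N*/437) = 0.015·19.1, giving N* = 437·(1 - 0.346) = 286.
From dH/dt = 0: 0.00646·286 - 0.0521 = 0.0368P*, so P* = 1.79/0.0368 = 48.7.

N* ≈ 286, H* ≈ 19.1, P* ≈ 48.7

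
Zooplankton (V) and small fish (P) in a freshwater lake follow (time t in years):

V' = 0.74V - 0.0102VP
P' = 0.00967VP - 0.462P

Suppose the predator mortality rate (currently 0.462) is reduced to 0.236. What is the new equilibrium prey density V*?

V* ≈ 24.4

At the interior fixed point, setting dP/dt = 0 with P > 0 fixes V* = (predator death rate)/(VP coefficient) — independent of the other coefficients.
With the change, V* = 0.236/0.00967 = 24.4; it falls from 47.8.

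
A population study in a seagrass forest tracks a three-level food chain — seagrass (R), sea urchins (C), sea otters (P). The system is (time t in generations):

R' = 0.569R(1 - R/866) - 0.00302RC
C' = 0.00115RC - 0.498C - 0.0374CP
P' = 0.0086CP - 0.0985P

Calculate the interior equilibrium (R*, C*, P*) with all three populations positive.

R* ≈ 813, C* ≈ 11.5, P* ≈ 11.7

From dP/dt = 0: 0.0086C* = 0.0985, so C* = 11.5.
From dR/dt = 0: 0.569(1 - R*/866) = 0.00302·11.5, giving R* = 866·(1 - 0.0608) = 813.
From dC/dt = 0: 0.00115·813 - 0.498 = 0.0374P*, so P* = 0.437/0.0374 = 11.7.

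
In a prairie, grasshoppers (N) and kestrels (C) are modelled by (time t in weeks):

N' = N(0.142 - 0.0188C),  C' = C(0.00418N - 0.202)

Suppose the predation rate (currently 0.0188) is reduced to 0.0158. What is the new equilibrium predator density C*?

At the interior fixed point, setting dN/dt = 0 with N > 0 fixes C* = (prey growth rate)/(NC coefficient) — independent of the other coefficients.
With the change, C* = 0.142/0.0158 = 8.99; it rises from 7.55.

C* ≈ 8.99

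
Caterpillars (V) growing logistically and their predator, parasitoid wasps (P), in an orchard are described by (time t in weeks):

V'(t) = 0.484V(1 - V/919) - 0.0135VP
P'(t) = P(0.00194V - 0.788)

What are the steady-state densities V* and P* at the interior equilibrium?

V* ≈ 406, P* ≈ 20

From dP/dt = 0 with P > 0: 0.00194V* = 0.788, so V* = 406.
Substitute into dV/dt = 0: 0.484(1 - 406/919) = 0.0135P*.
The bracket is 0.558, giving P* = 0.27/0.0135 = 20.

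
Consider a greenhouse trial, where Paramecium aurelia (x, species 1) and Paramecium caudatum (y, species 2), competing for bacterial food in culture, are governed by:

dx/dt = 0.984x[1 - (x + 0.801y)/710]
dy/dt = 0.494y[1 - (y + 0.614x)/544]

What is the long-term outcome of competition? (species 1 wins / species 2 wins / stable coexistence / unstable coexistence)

stable coexistence

Compare the nullcline intercepts: K1/α12 = 710/0.801 = 886 > K2 = 544; K2/α21 = 544/0.614 = 886 > K1 = 710.
Since both inequalities hold, each species can invade when rare, so the interior equilibrium is stable.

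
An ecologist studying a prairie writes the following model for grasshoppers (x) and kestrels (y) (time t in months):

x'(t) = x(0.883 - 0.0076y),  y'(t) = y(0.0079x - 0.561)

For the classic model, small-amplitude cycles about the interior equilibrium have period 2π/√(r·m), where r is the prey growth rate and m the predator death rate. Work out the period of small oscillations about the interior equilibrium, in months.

T ≈ 8.93 months

Here r = 0.883 and m = 0.561, so r·m = 0.495.
ω = √0.495 = 0.704 per month, hence T = 2π/ω ≈ 8.93 months.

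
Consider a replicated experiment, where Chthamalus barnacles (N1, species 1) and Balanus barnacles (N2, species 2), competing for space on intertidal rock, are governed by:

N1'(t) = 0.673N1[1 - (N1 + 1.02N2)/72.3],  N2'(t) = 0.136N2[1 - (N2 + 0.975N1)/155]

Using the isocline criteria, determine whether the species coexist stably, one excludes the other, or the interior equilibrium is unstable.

species 2 excludes species 1

Compare the nullcline intercepts: K1/α12 = 72.3/1.02 = 70.9 < K2 = 155; K2/α21 = 155/0.975 = 159 > K1 = 72.3.
Since the inequalities point opposite ways, species 2 can invade but species 1 cannot.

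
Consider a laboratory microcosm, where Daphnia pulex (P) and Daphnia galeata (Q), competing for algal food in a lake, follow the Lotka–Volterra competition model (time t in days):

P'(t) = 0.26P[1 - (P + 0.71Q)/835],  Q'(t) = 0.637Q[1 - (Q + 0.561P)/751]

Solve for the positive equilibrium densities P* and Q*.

Setting both brackets to zero gives the nullclines P + 0.71Q = 835 and 0.561P + Q = 751.
Substituting Q = 751 - 0.561P into the first: P(1 - 0.71·0.561) = 835 - 0.71·751.
So P* = 302/0.602 = 502, and then Q* = 751 - 0.561·502 = 470.

P* ≈ 502, Q* ≈ 470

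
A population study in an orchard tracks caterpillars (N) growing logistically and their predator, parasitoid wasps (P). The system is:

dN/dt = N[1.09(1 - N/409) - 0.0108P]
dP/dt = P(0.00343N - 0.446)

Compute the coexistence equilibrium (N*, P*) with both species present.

N* ≈ 130, P* ≈ 68.8

From dP/dt = 0 with P > 0: 0.00343N* = 0.446, so N* = 130.
Substitute into dN/dt = 0: 1.09(1 - 130/409) = 0.0108P*.
The bracket is 0.682, giving P* = 0.743/0.0108 = 68.8.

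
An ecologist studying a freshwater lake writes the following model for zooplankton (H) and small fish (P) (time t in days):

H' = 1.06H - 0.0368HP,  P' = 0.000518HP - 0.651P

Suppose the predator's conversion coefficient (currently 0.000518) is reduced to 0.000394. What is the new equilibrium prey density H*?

At the interior fixed point, setting dP/dt = 0 with P > 0 fixes H* = (predator death rate)/(HP coefficient) — independent of the other coefficients.
With the change, H* = 0.651/0.000394 = 1650; it rises from 1260.

H* ≈ 1650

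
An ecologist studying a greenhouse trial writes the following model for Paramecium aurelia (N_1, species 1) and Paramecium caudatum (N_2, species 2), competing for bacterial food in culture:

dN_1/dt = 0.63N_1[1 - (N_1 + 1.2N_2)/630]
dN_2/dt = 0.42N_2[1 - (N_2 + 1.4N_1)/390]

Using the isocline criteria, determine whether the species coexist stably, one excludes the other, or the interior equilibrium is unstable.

species 1 excludes species 2

Compare the nullcline intercepts: K1/α12 = 630/1.2 = 525 > K2 = 390; K2/α21 = 390/1.4 = 279 < K1 = 630.
Since the inequalities point opposite ways, species 1 can invade but species 2 cannot.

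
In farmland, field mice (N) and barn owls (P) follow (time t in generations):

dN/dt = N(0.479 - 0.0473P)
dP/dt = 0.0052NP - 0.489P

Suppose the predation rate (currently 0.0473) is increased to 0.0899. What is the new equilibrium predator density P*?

At the interior fixed point, setting dN/dt = 0 with N > 0 fixes P* = (prey growth rate)/(NP coefficient) — independent of the other coefficients.
With the change, P* = 0.479/0.0899 = 5.33; it falls from 10.1.

P* ≈ 5.33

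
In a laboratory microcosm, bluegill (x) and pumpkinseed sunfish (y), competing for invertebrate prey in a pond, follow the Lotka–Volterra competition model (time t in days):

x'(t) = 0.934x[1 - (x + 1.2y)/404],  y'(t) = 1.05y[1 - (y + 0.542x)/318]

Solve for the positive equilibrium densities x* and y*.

x* ≈ 64.1, y* ≈ 283

Setting both brackets to zero gives the nullclines x + 1.2y = 404 and 0.542x + y = 318.
Substituting y = 318 - 0.542x into the first: x(1 - 1.2·0.542) = 404 - 1.2·318.
So x* = 22.4/0.35 = 64.1, and then y* = 318 - 0.542·64.1 = 283.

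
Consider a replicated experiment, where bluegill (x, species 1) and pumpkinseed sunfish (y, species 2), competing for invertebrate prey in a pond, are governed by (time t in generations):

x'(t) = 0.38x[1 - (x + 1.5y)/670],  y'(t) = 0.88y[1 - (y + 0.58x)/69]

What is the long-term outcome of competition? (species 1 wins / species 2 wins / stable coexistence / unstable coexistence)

Compare the nullcline intercepts: K1/α12 = 670/1.5 = 447 > K2 = 69; K2/α21 = 69/0.58 = 119 < K1 = 670.
Since the inequalities point opposite ways, species 1 can invade but species 2 cannot.

species 1 excludes species 2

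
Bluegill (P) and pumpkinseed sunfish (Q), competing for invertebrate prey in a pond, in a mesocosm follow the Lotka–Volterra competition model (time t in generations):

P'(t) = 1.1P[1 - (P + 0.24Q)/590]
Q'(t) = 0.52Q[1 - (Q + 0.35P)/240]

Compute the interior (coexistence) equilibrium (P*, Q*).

P* ≈ 581, Q* ≈ 36.6

Setting both brackets to zero gives the nullclines P + 0.24Q = 590 and 0.35P + Q = 240.
Substituting Q = 240 - 0.35P into the first: P(1 - 0.24·0.35) = 590 - 0.24·240.
So P* = 532/0.916 = 581, and then Q* = 240 - 0.35·581 = 36.6.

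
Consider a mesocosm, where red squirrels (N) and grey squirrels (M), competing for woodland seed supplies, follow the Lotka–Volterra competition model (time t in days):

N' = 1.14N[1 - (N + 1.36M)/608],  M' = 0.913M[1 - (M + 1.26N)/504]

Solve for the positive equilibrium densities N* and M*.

N* ≈ 109, M* ≈ 367

Setting both brackets to zero gives the nullclines N + 1.36M = 608 and 1.26N + M = 504.
Substituting M = 504 - 1.26N into the first: N(1 - 1.36·1.26) = 608 - 1.36·504.
So N* = -77.4/-0.714 = 109, and then M* = 504 - 1.26·109 = 367.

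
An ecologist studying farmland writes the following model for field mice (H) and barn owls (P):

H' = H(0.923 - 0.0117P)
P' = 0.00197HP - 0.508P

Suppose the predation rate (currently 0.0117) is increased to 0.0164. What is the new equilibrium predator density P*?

At the interior fixed point, setting dH/dt = 0 with H > 0 fixes P* = (prey growth rate)/(HP coefficient) — independent of the other coefficients.
With the change, P* = 0.923/0.0164 = 56.3; it falls from 78.9.

P* ≈ 56.3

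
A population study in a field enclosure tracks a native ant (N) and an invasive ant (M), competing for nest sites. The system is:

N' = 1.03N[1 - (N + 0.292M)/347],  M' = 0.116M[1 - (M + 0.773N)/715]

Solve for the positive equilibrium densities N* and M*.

Setting both brackets to zero gives the nullclines N + 0.292M = 347 and 0.773N + M = 715.
Substituting M = 715 - 0.773N into the first: N(1 - 0.292·0.773) = 347 - 0.292·715.
So N* = 138/0.774 = 179, and then M* = 715 - 0.773·179 = 577.

N* ≈ 179, M* ≈ 577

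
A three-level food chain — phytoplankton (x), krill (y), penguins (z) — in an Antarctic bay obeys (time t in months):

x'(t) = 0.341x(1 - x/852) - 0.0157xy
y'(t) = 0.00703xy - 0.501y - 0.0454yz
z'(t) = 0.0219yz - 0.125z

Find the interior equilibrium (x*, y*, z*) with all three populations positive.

x* ≈ 628, y* ≈ 5.71, z* ≈ 86.2

From dz/dt = 0: 0.0219y* = 0.125, so y* = 5.71.
From dx/dt = 0: 0.341(1 - x*/852) = 0.0157·5.71, giving x* = 852·(1 - 0.263) = 628.
From dy/dt = 0: 0.00703·628 - 0.501 = 0.0454z*, so z* = 3.91/0.0454 = 86.2.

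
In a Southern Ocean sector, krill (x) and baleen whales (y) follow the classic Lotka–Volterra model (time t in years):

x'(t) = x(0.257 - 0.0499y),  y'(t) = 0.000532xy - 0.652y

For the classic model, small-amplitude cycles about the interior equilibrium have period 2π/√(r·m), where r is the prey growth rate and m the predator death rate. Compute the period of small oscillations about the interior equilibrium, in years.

T ≈ 15.3 years

Here r = 0.257 and m = 0.652, so r·m = 0.168.
ω = √0.168 = 0.409 per year, hence T = 2π/ω ≈ 15.3 years.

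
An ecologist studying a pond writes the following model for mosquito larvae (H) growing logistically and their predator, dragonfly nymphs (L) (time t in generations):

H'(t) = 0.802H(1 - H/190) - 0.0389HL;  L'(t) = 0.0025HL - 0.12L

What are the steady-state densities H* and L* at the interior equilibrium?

H* ≈ 48, L* ≈ 15.4

From dL/dt = 0 with L > 0: 0.0025H* = 0.12, so H* = 48.
Substitute into dH/dt = 0: 0.802(1 - 48/190) = 0.0389L*.
The bracket is 0.747, giving L* = 0.599/0.0389 = 15.4.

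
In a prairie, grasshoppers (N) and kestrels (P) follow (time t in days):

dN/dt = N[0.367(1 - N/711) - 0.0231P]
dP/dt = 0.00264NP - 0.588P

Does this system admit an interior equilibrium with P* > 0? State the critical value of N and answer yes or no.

Threshold N = 223; K > 223, so yes, the predator persists.

The predator equation gives dP/dt > 0 only when N > 0.588/0.00264 = 223.
Without the predator, N → K = 711. Since 711 > 223, the predator can invade and persist.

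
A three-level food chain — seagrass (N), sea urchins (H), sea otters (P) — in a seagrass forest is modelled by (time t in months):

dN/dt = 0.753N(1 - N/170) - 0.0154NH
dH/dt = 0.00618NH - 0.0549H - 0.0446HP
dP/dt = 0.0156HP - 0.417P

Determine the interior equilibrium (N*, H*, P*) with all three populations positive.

N* ≈ 77.1, H* ≈ 26.7, P* ≈ 9.45

From dP/dt = 0: 0.0156H* = 0.417, so H* = 26.7.
From dN/dt = 0: 0.753(1 - N*/170) = 0.0154·26.7, giving N* = 170·(1 - 0.547) = 77.1.
From dH/dt = 0: 0.00618·77.1 - 0.0549 = 0.0446P*, so P* = 0.421/0.0446 = 9.45.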